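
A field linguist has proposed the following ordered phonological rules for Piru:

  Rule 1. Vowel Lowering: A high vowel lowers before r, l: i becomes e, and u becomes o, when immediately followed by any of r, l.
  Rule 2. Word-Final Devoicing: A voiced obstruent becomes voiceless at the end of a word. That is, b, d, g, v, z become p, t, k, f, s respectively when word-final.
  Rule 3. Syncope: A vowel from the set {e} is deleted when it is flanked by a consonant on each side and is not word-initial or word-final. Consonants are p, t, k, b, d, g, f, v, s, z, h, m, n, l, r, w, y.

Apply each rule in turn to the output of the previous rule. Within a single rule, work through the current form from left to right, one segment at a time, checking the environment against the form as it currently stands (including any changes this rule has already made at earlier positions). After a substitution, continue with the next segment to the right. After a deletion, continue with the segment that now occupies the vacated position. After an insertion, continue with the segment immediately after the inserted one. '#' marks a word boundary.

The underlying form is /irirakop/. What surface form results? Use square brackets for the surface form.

[errakop]

Rule 1 Vowel Lowering: [irirakop] → [ererakop]
Rule 2 Word-Final Devoicing: no change — [ererakop]
Rule 3 Syncope: [ererakop] → [errakop]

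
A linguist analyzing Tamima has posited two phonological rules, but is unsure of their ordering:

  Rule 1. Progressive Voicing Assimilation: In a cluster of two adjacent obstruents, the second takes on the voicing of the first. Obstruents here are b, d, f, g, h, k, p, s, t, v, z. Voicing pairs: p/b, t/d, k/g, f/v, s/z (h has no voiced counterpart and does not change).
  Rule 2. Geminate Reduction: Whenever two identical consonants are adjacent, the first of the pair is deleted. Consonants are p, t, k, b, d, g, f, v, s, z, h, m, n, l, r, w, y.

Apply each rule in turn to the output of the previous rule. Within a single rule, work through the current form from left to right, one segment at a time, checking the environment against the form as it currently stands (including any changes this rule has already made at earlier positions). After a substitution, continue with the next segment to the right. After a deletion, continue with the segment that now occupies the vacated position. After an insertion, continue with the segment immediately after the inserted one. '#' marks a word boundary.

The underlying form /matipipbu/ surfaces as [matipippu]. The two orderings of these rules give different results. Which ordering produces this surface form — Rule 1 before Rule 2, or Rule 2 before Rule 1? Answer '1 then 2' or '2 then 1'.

2 then 1

Order 1 then 2:
  1 Progressive Voicing Assimilation: [matipipbu] → [matipippu]
  2 Geminate Reduction: [matipippu] → [matipipu]
  result: [matipipu]
Order 2 then 1:
  2 Geminate Reduction: no change — [matipipbu]
  1 Progressive Voicing Assimilation: [matipipbu] → [matipippu]
  result: [matipippu]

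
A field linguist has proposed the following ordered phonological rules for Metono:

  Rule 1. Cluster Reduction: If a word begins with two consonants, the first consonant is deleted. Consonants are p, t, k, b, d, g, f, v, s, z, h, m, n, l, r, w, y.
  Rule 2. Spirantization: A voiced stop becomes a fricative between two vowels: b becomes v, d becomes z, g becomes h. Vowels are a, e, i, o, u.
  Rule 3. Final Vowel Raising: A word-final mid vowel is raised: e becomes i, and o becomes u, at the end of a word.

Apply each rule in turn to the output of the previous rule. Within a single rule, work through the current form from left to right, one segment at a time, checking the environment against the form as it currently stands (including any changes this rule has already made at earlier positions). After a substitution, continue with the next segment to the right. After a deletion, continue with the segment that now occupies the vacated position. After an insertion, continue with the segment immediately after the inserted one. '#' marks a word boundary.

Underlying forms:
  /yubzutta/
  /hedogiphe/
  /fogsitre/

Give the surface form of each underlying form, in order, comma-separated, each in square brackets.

[yubzutta], [hezohiphi], [fogsitri]

/yubzutta/:
  Rule 1 Cluster Reduction: no change — [yubzutta]
  Rule 2 Spirantization: no change — [yubzutta]
  Rule 3 Final Vowel Raising: no change — [yubzutta]
/hedogiphe/:
  Rule 1 Cluster Reduction: no change — [hedogiphe]
  Rule 2 Spirantization: [hedogiphe] → [hezohiphe]
  Rule 3 Final Vowel Raising: [hezohiphe] → [hezohiphi]
/fogsitre/:
  Rule 1 Cluster Reduction: no change — [fogsitre]
  Rule 2 Spirantization: no change — [fogsitre]
  Rule 3 Final Vowel Raising: [fogsitre] → [fogsitri]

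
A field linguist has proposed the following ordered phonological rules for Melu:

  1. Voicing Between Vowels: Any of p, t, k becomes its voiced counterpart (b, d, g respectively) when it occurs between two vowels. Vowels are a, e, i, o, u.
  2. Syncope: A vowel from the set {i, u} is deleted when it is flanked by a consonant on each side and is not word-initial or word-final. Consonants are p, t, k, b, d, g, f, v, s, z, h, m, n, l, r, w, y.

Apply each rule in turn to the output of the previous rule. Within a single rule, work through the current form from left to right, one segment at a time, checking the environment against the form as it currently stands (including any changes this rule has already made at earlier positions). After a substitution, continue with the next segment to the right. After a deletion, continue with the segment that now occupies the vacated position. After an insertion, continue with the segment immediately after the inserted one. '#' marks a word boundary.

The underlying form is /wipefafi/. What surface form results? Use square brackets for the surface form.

[wbefafi]

1 Voicing Between Vowels: [wipefafi] → [wibefafi]
2 Syncope: [wibefafi] → [wbefafi]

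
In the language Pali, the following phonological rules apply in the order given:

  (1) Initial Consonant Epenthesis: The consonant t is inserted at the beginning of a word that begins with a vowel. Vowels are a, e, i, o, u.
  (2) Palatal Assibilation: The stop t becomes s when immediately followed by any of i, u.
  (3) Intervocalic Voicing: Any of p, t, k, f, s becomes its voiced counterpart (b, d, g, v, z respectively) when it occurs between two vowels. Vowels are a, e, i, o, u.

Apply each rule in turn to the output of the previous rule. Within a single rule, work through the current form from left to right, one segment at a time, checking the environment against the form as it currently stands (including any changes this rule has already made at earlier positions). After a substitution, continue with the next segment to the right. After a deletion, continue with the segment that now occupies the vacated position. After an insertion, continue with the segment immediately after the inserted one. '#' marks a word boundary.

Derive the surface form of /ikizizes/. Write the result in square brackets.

(1) Initial Consonant Epenthesis: [ikizizes] → [tikizizes]
(2) Palatal Assibilation: [tikizizes] → [sikizizes]
(3) Intervocalic Voicing: [sikizizes] → [sigizizes]

[sigizizes]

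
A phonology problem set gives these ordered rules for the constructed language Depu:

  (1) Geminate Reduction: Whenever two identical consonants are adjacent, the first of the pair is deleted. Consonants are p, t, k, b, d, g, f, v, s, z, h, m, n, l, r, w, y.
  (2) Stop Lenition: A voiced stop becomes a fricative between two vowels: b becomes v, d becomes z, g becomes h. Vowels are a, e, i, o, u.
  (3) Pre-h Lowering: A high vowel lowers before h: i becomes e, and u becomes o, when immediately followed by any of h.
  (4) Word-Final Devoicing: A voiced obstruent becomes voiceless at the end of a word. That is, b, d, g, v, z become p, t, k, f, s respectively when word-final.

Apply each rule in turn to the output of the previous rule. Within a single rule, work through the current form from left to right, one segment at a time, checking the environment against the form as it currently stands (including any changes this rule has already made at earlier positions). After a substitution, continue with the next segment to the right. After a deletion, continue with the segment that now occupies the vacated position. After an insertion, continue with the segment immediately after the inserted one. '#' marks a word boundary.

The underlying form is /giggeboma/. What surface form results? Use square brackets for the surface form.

(1) Geminate Reduction: [giggeboma] → [gigeboma]
(2) Stop Lenition: [gigeboma] → [gihevoma]
(3) Pre-h Lowering: [gihevoma] → [gehevoma]
(4) Word-Final Devoicing: no change — [gehevoma]

[gehevoma]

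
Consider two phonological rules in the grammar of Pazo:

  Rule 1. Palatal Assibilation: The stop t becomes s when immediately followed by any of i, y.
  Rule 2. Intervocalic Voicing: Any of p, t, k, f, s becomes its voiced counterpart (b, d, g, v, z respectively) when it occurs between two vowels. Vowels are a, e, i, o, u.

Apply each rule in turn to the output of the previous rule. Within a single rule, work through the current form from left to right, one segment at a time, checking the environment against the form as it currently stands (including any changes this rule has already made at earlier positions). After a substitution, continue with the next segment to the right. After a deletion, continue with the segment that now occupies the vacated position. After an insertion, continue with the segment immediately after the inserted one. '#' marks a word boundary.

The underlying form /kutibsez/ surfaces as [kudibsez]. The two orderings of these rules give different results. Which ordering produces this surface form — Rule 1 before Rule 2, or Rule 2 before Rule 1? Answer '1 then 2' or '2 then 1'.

Order 1 then 2:
  1 Palatal Assibilation: [kutibsez] → [kusibsez]
  2 Intervocalic Voicing: [kusibsez] → [kuzibsez]
  result: [kuzibsez]
Order 2 then 1:
  2 Intervocalic Voicing: [kutibsez] → [kudibsez]
  1 Palatal Assibilation: no change — [kudibsez]
  result: [kudibsez]

2 then 1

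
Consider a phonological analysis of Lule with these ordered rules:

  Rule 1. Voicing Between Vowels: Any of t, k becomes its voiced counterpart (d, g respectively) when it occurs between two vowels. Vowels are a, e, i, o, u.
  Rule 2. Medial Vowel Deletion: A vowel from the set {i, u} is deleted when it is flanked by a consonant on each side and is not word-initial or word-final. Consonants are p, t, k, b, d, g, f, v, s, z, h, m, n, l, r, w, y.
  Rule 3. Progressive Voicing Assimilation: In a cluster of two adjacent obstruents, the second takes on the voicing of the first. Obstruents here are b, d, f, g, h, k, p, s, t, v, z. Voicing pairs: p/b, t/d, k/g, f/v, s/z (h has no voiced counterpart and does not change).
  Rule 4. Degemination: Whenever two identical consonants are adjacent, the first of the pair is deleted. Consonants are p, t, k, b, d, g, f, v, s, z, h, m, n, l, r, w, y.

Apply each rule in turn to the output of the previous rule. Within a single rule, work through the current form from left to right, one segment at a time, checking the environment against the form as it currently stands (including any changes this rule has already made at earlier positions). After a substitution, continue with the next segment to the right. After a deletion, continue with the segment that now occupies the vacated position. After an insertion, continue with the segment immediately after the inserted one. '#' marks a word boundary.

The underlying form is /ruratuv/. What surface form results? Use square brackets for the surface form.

Rule 1 Voicing Between Vowels: [ruratuv] → [ruraduv]
Rule 2 Medial Vowel Deletion: [ruraduv] → [rradv]
Rule 3 Progressive Voicing Assimilation: no change — [rradv]
Rule 4 Degemination: [rradv] → [radv]

[radv]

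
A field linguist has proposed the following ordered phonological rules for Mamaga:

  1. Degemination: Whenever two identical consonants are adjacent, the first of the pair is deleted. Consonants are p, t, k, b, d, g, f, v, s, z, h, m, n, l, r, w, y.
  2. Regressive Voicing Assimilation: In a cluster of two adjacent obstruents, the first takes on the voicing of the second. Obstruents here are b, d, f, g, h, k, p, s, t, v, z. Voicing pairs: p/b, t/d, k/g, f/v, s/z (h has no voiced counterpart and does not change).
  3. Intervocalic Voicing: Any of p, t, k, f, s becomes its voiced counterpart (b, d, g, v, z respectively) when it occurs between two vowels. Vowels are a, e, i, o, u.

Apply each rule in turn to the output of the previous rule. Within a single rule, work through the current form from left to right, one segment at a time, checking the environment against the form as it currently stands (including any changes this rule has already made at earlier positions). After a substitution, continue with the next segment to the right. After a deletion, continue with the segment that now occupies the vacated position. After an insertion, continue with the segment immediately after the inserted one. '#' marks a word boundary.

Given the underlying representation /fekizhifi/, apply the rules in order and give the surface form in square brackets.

[fegishivi]

1 Degemination: no change — [fekizhifi]
2 Regressive Voicing Assimilation: [fekizhifi] → [fekishifi]
3 Intervocalic Voicing: [fekishifi] → [fegishivi]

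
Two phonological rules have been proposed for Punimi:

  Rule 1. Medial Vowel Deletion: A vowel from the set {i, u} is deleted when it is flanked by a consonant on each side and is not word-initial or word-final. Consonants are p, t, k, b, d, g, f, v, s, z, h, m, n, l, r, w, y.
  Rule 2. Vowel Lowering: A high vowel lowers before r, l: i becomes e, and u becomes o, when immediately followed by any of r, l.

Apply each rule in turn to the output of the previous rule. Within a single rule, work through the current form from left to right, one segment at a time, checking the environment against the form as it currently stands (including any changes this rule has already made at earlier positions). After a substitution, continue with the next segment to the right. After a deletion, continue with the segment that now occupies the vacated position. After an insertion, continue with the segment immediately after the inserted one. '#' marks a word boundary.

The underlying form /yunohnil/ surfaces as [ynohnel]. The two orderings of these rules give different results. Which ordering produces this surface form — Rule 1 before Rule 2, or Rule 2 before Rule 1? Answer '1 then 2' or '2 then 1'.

Order 1 then 2:
  1 Medial Vowel Deletion: [yunohnil] → [ynohnl]
  2 Vowel Lowering: no change — [ynohnl]
  result: [ynohnl]
Order 2 then 1:
  2 Vowel Lowering: [yunohnil] → [yunohnel]
  1 Medial Vowel Deletion: [yunohnel] → [ynohnel]
  result: [ynohnel]

2 then 1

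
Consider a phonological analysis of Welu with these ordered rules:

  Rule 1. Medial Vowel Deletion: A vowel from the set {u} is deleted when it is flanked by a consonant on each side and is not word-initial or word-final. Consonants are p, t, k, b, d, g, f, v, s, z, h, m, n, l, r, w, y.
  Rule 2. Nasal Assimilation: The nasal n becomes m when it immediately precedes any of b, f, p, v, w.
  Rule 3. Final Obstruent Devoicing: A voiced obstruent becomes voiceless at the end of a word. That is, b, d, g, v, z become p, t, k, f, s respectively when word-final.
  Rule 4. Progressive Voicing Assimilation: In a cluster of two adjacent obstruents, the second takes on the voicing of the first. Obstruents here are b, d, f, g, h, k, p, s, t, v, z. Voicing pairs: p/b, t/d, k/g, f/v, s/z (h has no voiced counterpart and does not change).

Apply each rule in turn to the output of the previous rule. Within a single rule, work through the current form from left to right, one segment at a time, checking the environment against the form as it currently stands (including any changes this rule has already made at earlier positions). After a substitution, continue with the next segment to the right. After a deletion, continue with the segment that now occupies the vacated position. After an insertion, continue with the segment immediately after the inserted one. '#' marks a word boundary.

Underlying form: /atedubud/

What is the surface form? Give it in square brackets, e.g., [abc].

[atedbd]

Rule 1 Medial Vowel Deletion: [atedubud] → [atedbd]
Rule 2 Nasal Assimilation: no change — [atedbd]
Rule 3 Final Obstruent Devoicing: [atedbd] → [atedbt]
Rule 4 Progressive Voicing Assimilation: [atedbt] → [atedbd]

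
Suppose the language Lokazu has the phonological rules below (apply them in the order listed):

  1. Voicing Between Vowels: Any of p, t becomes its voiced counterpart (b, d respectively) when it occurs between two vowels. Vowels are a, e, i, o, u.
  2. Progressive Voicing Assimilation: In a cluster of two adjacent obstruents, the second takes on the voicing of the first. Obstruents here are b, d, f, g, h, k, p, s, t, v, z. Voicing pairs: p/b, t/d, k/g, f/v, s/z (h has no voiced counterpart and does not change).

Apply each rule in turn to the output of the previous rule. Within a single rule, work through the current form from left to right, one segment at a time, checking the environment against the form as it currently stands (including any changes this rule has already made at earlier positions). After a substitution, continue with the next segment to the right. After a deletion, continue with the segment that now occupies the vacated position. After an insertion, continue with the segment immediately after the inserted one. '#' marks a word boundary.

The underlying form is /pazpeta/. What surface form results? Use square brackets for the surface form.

[pazbeda]

1 Voicing Between Vowels: [pazpeta] → [pazpeda]
2 Progressive Voicing Assimilation: [pazpeda] → [pazbeda]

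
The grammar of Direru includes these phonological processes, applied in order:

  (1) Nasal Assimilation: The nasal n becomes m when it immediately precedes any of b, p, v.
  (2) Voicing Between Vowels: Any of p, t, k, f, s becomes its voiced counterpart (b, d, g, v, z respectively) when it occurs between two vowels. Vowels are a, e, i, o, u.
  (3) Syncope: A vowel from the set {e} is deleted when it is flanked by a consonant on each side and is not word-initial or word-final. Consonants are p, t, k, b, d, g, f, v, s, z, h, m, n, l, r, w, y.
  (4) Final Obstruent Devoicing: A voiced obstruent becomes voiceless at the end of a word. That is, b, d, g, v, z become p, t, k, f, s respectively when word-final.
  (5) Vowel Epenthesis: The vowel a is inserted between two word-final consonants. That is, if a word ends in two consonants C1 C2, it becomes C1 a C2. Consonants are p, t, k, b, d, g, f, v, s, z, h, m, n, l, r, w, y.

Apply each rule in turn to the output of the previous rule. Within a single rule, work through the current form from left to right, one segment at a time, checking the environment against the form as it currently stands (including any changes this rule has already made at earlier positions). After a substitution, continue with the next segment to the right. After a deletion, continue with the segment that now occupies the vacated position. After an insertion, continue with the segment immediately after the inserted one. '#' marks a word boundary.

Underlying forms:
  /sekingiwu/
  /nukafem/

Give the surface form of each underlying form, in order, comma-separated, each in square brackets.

/sekingiwu/:
  (1) Nasal Assimilation: no change — [sekingiwu]
  (2) Voicing Between Vowels: [sekingiwu] → [segingiwu]
  (3) Syncope: [segingiwu] → [sgingiwu]
  (4) Final Obstruent Devoicing: no change — [sgingiwu]
  (5) Vowel Epenthesis: no change — [sgingiwu]
/nukafem/:
  (1) Nasal Assimilation: no change — [nukafem]
  (2) Voicing Between Vowels: [nukafem] → [nugavem]
  (3) Syncope: [nugavem] → [nugavm]
  (4) Final Obstruent Devoicing: no change — [nugavm]
  (5) Vowel Epenthesis: [nugavm] → [nugavam]

[sgingiwu], [nugavam]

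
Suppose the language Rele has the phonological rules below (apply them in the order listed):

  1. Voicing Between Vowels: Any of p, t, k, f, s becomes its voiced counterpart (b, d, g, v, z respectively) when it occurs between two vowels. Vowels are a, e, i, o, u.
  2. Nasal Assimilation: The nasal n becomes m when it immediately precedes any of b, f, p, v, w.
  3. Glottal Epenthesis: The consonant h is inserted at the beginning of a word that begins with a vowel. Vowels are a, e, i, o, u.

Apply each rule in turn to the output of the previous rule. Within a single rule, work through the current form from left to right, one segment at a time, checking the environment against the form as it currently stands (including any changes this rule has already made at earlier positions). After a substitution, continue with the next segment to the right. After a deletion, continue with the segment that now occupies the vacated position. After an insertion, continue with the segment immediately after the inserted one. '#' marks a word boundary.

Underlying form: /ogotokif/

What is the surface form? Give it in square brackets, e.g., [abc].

[hogodogif]

1 Voicing Between Vowels: [ogotokif] → [ogodogif]
2 Nasal Assimilation: no change — [ogodogif]
3 Glottal Epenthesis: [ogodogif] → [hogodogif]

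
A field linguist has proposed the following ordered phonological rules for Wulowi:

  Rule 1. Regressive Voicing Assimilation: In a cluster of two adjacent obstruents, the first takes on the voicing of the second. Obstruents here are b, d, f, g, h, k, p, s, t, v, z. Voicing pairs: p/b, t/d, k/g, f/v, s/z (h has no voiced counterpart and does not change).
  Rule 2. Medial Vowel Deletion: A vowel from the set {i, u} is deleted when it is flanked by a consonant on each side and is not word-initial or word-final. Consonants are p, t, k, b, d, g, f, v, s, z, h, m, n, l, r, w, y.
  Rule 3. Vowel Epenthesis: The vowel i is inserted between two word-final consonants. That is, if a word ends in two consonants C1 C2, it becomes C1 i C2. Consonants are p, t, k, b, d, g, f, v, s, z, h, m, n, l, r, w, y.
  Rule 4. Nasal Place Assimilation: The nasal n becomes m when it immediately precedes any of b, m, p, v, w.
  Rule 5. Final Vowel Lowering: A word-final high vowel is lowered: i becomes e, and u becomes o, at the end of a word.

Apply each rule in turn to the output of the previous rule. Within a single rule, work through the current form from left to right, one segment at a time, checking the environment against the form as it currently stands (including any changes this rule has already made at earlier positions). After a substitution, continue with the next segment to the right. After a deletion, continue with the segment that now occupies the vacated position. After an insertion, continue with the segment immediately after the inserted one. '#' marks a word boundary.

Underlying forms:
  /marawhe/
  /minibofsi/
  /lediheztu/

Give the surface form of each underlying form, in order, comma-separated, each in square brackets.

[marawhe], [mmbofse], [ledhesto]

/marawhe/:
  Rule 1 Regressive Voicing Assimilation: no change — [marawhe]
  Rule 2 Medial Vowel Deletion: no change — [marawhe]
  Rule 3 Vowel Epenthesis: no change — [marawhe]
  Rule 4 Nasal Place Assimilation: no change — [marawhe]
  Rule 5 Final Vowel Lowering: no change — [marawhe]
/minibofsi/:
  Rule 1 Regressive Voicing Assimilation: no change — [minibofsi]
  Rule 2 Medial Vowel Deletion: [minibofsi] → [mnbofsi]
  Rule 3 Vowel Epenthesis: no change — [mnbofsi]
  Rule 4 Nasal Place Assimilation: [mnbofsi] → [mmbofsi]
  Rule 5 Final Vowel Lowering: [mmbofsi] → [mmbofse]
/lediheztu/:
  Rule 1 Regressive Voicing Assimilation: [lediheztu] → [ledihestu]
  Rule 2 Medial Vowel Deletion: [ledihestu] → [ledhestu]
  Rule 3 Vowel Epenthesis: no change — [ledhestu]
  Rule 4 Nasal Place Assimilation: no change — [ledhestu]
  Rule 5 Final Vowel Lowering: [ledhestu] → [ledhesto]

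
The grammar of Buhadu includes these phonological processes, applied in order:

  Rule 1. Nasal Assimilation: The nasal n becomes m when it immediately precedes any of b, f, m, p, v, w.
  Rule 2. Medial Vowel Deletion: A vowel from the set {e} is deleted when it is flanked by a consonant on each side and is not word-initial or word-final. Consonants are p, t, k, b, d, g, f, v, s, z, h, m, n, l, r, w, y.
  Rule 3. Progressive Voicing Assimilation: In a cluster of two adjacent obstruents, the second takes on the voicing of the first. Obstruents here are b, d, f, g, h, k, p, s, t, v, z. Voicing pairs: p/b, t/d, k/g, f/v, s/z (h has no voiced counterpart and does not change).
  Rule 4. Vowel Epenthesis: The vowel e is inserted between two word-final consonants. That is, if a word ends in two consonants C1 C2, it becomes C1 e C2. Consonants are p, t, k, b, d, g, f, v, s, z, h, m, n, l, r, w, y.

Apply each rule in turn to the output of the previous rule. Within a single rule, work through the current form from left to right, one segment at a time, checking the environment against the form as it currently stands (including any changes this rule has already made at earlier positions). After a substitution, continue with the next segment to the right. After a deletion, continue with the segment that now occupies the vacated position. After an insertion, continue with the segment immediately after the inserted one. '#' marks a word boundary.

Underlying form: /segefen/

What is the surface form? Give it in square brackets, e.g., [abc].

[skfen]

Rule 1 Nasal Assimilation: no change — [segefen]
Rule 2 Medial Vowel Deletion: [segefen] → [sgfn]
Rule 3 Progressive Voicing Assimilation: [sgfn] → [skfn]
Rule 4 Vowel Epenthesis: [skfn] → [skfen]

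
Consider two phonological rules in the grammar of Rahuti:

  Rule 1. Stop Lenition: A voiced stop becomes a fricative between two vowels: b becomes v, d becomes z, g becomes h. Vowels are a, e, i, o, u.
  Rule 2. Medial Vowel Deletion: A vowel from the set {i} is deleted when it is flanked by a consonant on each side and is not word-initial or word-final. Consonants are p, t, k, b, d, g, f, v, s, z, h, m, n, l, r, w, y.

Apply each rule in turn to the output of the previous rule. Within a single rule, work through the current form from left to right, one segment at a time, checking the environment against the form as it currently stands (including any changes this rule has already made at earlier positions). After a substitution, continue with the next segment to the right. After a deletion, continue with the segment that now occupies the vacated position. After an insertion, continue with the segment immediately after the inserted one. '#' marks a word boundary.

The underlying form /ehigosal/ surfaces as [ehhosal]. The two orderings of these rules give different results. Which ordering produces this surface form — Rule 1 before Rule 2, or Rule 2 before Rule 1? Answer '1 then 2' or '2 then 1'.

1 then 2

Order 1 then 2:
  1 Stop Lenition: [ehigosal] → [ehihosal]
  2 Medial Vowel Deletion: [ehihosal] → [ehhosal]
  result: [ehhosal]
Order 2 then 1:
  2 Medial Vowel Deletion: [ehigosal] → [ehgosal]
  1 Stop Lenition: no change — [ehgosal]
  result: [ehgosal]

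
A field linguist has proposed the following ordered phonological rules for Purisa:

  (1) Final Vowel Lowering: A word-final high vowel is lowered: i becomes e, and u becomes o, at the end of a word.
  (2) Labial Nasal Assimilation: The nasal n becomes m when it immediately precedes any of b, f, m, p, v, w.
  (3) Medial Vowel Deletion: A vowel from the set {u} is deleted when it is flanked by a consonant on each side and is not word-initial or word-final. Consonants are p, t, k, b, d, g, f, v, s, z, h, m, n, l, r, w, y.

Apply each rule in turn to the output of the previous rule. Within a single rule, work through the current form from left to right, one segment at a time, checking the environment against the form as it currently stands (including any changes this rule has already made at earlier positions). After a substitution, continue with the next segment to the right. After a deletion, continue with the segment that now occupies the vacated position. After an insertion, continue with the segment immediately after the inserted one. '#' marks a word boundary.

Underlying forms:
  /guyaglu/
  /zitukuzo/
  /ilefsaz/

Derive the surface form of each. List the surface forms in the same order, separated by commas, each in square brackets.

[gyaglo], [zitkzo], [ilefsaz]

/guyaglu/:
  (1) Final Vowel Lowering: [guyaglu] → [guyaglo]
  (2) Labial Nasal Assimilation: no change — [guyaglo]
  (3) Medial Vowel Deletion: [guyaglo] → [gyaglo]
/zitukuzo/:
  (1) Final Vowel Lowering: no change — [zitukuzo]
  (2) Labial Nasal Assimilation: no change — [zitukuzo]
  (3) Medial Vowel Deletion: [zitukuzo] → [zitkzo]
/ilefsaz/:
  (1) Final Vowel Lowering: no change — [ilefsaz]
  (2) Labial Nasal Assimilation: no change — [ilefsaz]
  (3) Medial Vowel Deletion: no change — [ilefsaz]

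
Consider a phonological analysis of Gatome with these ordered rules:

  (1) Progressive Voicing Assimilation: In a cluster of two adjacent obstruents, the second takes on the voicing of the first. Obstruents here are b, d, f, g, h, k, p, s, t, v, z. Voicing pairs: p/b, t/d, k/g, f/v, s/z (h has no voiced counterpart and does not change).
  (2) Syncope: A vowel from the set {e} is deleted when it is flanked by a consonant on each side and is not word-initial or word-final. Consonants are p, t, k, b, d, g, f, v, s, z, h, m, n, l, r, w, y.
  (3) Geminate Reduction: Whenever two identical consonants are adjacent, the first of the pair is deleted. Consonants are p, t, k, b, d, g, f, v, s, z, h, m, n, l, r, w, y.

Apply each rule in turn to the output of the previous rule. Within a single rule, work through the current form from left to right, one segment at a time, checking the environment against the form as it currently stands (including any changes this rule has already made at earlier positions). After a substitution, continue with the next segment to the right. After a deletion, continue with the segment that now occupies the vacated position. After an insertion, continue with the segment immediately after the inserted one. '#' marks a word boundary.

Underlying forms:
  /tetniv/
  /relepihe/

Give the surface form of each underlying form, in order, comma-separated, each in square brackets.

[tniv], [rlpihe]

/tetniv/:
  (1) Progressive Voicing Assimilation: no change — [tetniv]
  (2) Syncope: [tetniv] → [ttniv]
  (3) Geminate Reduction: [ttniv] → [tniv]
/relepihe/:
  (1) Progressive Voicing Assimilation: no change — [relepihe]
  (2) Syncope: [relepihe] → [rlpihe]
  (3) Geminate Reduction: no change — [rlpihe]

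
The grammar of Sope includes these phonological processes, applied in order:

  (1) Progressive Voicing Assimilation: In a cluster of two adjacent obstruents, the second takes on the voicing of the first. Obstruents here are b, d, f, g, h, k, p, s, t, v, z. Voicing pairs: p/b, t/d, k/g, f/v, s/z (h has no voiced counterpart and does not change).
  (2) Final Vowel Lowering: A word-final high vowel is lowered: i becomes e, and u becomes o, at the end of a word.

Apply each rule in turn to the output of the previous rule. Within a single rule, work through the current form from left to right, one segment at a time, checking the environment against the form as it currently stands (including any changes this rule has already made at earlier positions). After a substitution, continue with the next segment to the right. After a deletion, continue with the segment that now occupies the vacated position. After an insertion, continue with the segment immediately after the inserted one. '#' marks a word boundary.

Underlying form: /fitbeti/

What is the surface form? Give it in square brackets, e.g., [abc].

(1) Progressive Voicing Assimilation: [fitbeti] → [fitpeti]
(2) Final Vowel Lowering: [fitpeti] → [fitpete]

[fitpete]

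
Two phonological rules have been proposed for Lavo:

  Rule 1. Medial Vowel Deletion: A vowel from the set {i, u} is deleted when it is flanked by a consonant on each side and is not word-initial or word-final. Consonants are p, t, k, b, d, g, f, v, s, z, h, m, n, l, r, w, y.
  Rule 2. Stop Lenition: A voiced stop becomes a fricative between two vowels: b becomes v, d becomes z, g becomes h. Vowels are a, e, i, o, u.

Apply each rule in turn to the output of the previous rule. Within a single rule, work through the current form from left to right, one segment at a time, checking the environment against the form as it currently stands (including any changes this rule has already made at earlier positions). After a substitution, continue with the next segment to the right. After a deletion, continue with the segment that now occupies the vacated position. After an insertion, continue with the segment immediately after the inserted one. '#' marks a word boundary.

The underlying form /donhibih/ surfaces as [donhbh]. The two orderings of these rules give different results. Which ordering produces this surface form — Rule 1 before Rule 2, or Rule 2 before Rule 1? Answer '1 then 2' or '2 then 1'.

Order 1 then 2:
  1 Medial Vowel Deletion: [donhibih] → [donhbh]
  2 Stop Lenition: no change — [donhbh]
  result: [donhbh]
Order 2 then 1:
  2 Stop Lenition: [donhibih] → [donhivih]
  1 Medial Vowel Deletion: [donhivih] → [donhvh]
  result: [donhvh]

1 then 2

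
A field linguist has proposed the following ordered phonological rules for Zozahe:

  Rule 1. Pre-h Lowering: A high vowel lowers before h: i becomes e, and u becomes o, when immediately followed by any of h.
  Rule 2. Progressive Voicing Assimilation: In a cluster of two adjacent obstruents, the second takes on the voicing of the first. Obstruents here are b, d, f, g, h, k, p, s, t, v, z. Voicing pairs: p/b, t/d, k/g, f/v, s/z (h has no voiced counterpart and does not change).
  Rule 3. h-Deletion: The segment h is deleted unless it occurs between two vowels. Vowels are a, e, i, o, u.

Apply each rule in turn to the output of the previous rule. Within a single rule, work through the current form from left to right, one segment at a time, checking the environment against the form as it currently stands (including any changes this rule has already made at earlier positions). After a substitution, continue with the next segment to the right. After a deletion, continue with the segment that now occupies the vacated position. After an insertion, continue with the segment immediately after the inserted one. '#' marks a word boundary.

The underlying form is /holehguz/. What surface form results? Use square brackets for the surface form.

[olekuz]

Rule 1 Pre-h Lowering: no change — [holehguz]
Rule 2 Progressive Voicing Assimilation: [holehguz] → [holehkuz]
Rule 3 h-Deletion: [holehkuz] → [olekuz]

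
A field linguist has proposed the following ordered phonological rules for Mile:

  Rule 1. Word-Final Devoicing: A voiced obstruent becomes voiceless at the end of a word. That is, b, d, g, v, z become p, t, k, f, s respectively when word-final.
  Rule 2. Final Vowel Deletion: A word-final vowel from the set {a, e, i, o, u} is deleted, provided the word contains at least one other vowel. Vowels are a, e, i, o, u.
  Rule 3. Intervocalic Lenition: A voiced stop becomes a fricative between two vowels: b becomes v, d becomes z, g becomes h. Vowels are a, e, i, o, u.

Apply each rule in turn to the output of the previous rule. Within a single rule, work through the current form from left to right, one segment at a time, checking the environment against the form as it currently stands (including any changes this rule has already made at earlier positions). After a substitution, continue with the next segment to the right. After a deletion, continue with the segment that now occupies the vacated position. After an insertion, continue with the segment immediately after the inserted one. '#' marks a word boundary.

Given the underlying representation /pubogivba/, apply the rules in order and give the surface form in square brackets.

[puvohivb]

Rule 1 Word-Final Devoicing: no change — [pubogivba]
Rule 2 Final Vowel Deletion: [pubogivba] → [pubogivb]
Rule 3 Intervocalic Lenition: [pubogivb] → [puvohivb]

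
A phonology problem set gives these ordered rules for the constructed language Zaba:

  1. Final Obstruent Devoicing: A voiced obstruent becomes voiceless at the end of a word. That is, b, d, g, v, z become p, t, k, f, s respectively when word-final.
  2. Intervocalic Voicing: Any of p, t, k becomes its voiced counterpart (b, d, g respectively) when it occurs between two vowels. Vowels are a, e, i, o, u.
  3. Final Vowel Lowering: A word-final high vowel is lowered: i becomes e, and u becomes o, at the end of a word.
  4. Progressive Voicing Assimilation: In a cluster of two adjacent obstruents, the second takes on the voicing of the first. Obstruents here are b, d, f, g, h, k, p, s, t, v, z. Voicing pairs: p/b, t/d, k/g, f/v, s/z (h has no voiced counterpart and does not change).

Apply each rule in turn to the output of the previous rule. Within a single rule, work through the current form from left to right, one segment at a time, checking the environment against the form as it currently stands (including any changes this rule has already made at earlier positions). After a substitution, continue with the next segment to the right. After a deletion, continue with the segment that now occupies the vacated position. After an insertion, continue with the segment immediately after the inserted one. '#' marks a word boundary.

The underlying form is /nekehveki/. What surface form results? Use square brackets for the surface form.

1 Final Obstruent Devoicing: no change — [nekehveki]
2 Intervocalic Voicing: [nekehveki] → [negehvegi]
3 Final Vowel Lowering: [negehvegi] → [negehvege]
4 Progressive Voicing Assimilation: [negehvege] → [negehfege]

[negehfege]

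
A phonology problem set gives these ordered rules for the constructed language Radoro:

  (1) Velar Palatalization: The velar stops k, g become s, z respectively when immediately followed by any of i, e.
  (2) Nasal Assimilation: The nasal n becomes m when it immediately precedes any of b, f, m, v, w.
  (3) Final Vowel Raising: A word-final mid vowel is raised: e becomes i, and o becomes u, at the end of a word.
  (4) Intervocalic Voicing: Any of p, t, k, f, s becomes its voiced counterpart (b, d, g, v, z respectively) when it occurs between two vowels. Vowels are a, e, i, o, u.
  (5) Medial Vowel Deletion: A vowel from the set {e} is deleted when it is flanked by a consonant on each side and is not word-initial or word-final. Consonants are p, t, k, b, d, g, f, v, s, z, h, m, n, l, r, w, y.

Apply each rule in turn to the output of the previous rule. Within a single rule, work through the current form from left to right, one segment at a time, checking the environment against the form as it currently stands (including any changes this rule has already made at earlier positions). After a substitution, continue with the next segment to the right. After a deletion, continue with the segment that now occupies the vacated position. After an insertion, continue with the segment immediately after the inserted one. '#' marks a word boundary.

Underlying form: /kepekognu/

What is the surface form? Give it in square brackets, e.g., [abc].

(1) Velar Palatalization: [kepekognu] → [sepekognu]
(2) Nasal Assimilation: no change — [sepekognu]
(3) Final Vowel Raising: no change — [sepekognu]
(4) Intervocalic Voicing: [sepekognu] → [sebegognu]
(5) Medial Vowel Deletion: [sebegognu] → [sbgognu]

[sbgognu]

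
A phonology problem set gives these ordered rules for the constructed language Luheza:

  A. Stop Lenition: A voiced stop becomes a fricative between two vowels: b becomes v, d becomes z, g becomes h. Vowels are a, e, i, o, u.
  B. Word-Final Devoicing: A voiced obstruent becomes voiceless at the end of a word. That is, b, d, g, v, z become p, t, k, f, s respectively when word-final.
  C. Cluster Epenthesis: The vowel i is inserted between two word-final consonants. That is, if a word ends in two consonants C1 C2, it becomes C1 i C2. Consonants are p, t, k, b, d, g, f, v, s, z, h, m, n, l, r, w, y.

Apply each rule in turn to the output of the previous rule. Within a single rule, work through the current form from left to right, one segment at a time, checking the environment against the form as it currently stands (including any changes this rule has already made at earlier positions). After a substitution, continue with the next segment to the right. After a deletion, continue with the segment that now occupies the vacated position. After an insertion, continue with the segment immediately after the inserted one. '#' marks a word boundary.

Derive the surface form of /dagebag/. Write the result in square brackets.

A Stop Lenition: [dagebag] → [dahevag]
B Word-Final Devoicing: [dahevag] → [dahevak]
C Cluster Epenthesis: no change — [dahevak]

[dahevak]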